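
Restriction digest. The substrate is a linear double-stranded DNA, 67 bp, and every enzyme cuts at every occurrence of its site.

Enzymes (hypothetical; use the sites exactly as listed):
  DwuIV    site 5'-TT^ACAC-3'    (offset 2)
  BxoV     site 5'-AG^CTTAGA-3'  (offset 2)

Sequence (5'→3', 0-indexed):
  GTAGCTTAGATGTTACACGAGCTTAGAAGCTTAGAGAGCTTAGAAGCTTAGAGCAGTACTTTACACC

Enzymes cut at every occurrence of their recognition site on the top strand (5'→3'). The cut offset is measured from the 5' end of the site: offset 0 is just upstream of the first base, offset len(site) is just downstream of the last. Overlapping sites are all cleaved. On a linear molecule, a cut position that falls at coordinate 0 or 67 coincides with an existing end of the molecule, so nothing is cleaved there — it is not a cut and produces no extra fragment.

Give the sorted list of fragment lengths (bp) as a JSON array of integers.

Scan for sites:
  DwuIV (TTACAC, off=2): starts [12, 60] → cuts [14, 62]
  BxoV (AGCTTAGA, off=2): starts [2, 19, 27, 36, 44] → cuts [4, 21, 29, 38, 46]

All cut coordinates (distinct, sorted): [4, 14, 21, 29, 38, 46, 62]

Fragments:
  [0,4): 4 bp
  [4,14): 10 bp
  [14,21): 7 bp
  [21,29): 8 bp
  [29,38): 9 bp
  [38,46): 8 bp
  [46,62): 16 bp
  [62,67): 5 bp

[4,5,7,8,8,9,10,16]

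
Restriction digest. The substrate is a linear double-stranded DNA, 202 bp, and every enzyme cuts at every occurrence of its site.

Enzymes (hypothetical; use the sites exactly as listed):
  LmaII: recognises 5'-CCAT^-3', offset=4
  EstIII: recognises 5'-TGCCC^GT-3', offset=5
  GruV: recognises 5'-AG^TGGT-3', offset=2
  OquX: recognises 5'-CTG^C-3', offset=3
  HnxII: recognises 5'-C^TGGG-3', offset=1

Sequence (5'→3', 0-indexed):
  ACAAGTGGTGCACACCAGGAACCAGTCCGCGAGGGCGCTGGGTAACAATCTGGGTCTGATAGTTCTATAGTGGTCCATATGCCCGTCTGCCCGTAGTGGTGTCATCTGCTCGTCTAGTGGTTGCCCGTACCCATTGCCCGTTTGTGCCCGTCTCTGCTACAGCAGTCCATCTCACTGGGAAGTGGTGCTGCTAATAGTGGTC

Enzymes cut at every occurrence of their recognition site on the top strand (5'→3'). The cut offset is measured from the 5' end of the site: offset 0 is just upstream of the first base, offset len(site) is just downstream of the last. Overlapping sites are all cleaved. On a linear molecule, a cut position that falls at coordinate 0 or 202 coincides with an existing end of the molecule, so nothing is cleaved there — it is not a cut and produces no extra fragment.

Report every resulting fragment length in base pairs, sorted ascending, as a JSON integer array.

Site scan:
  LmaII CCAT/4: at [74, 130, 166] ⇒ [78, 134, 170]
  EstIII TGCCCGT/5: at [79, 87, 121, 134, 144] ⇒ [84, 92, 126, 139, 149]
  GruV AGTGGT/2: at [3, 68, 94, 115, 180, 195] ⇒ [5, 70, 96, 117, 182, 197]
  OquX CTGC/3: at [86, 105, 153, 187] ⇒ [89, 108, 156, 190]
  HnxII CTGGG/1: at [37, 49, 174] ⇒ [38, 50, 175]

Pooled cuts: [5, 38, 50, 70, 78, 84, 89, 92, 96, 108, 117, 126, 134, 139, 149, 156, 170, 175, 182, 190, 197]

Fragment lengths:
  [0,5): 5 bp
  [5,38): 33 bp
  [38,50): 12 bp
  [50,70): 20 bp
  [70,78): 8 bp
  [78,84): 6 bp
  [84,89): 5 bp
  [89,92): 3 bp
  [92,96): 4 bp
  [96,108): 12 bp
  [108,117): 9 bp
  [117,126): 9 bp
  [126,134): 8 bp
  [134,139): 5 bp
  [139,149): 10 bp
  [149,156): 7 bp
  [156,170): 14 bp
  [170,175): 5 bp
  [175,182): 7 bp
  [182,190): 8 bp
  [190,197): 7 bp
  [197,202): 5 bp

[3,4,5,5,5,5,5,6,7,7,7,8,8,8,9,9,10,12,12,14,20,33]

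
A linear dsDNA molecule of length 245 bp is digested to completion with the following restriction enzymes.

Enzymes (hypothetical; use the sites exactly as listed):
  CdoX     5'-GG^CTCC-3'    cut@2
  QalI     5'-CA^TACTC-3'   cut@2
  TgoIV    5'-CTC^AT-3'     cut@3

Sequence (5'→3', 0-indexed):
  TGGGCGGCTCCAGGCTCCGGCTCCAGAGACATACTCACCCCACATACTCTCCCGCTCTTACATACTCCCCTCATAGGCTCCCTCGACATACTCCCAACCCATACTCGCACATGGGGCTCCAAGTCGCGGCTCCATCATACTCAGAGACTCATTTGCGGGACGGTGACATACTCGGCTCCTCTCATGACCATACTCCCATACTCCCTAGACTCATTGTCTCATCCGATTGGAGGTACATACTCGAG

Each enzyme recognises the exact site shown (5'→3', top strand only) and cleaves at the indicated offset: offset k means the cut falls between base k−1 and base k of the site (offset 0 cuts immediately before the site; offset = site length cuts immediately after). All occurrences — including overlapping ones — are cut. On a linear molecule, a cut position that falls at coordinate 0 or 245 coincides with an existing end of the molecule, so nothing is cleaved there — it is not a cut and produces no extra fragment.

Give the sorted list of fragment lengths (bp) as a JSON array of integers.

[5,6,7,7,7,7,8,8,8,8,8,10,11,11,13,13,13,13,14,15,17,18,18]

Site scan:
  CdoX GGCTCC/2: at [5, 12, 18, 75, 114, 127, 173] ⇒ [7, 14, 20, 77, 116, 129, 175]
  QalI CATACTC/2: at [29, 42, 60, 86, 99, 135, 166, 188, 196, 235] ⇒ [31, 44, 62, 88, 101, 137, 168, 190, 198, 237]
  TgoIV CTCAT/3: at [69, 147, 180, 209, 217] ⇒ [72, 150, 183, 212, 220]

All cut coordinates (distinct, sorted): [7, 14, 20, 31, 44, 62, 72, 77, 88, 101, 116, 129, 137, 150, 168, 175, 183, 190, 198, 212, 220, 237]

Fragments:
  [0,7): 7 bp
  [7,14): 7 bp
  [14,20): 6 bp
  [20,31): 11 bp
  [31,44): 13 bp
  [44,62): 18 bp
  [62,72): 10 bp
  [72,77): 5 bp
  [77,88): 11 bp
  [88,101): 13 bp
  [101,116): 15 bp
  [116,129): 13 bp
  [129,137): 8 bp
  [137,150): 13 bp
  [150,168): 18 bp
  [168,175): 7 bp
  [175,183): 8 bp
  [183,190): 7 bp
  [190,198): 8 bp
  [198,212): 14 bp
  [212,220): 8 bp
  [220,237): 17 bp
  [237,245): 8 bp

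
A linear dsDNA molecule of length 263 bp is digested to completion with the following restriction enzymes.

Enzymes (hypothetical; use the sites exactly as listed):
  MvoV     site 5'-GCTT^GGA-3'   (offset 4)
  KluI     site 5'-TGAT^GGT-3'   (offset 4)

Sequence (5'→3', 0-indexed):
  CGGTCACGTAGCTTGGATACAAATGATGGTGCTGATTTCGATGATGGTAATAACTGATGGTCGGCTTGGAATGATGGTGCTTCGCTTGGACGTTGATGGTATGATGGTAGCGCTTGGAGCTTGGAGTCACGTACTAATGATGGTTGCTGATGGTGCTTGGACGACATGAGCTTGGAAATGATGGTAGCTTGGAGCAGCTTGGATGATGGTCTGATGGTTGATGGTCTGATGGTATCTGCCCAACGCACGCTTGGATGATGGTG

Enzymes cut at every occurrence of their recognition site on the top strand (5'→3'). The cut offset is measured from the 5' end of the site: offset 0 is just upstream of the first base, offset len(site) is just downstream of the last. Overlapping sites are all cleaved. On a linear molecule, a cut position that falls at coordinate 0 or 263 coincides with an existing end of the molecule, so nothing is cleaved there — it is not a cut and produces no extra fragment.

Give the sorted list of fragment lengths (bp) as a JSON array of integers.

[4,7,7,7,7,7,8,8,8,8,8,9,9,10,10,10,10,12,13,13,14,15,18,19,22]

Scan for sites:
  MvoV GCTTGGA/4: at [10, 63, 83, 111, 118, 154, 169, 186, 196, 248] ⇒ [14, 67, 87, 115, 122, 158, 173, 190, 200, 252]
  KluI TGATGGT/4: at [23, 41, 54, 71, 93, 101, 137, 147, 178, 203, 211, 218, 226, 255] ⇒ [27, 45, 58, 75, 97, 105, 141, 151, 182, 207, 215, 222, 230, 259]

Pooled cuts: [14, 27, 45, 58, 67, 75, 87, 97, 105, 115, 122, 141, 151, 158, 173, 182, 190, 200, 207, 215, 222, 230, 252, 259]

Fragments:
  [0,14): 14 bp
  [14,27): 13 bp
  [27,45): 18 bp
  [45,58): 13 bp
  [58,67): 9 bp
  [67,75): 8 bp
  [75,87): 12 bp
  [87,97): 10 bp
  [97,105): 8 bp
  [105,115): 10 bp
  [115,122): 7 bp
  [122,141): 19 bp
  [141,151): 10 bp
  [151,158): 7 bp
  [158,173): 15 bp
  [173,182): 9 bp
  [182,190): 8 bp
  [190,200): 10 bp
  [200,207): 7 bp
  [207,215): 8 bp
  [215,222): 7 bp
  [222,230): 8 bp
  [230,252): 22 bp
  [252,259): 7 bp
  [259,263): 4 bp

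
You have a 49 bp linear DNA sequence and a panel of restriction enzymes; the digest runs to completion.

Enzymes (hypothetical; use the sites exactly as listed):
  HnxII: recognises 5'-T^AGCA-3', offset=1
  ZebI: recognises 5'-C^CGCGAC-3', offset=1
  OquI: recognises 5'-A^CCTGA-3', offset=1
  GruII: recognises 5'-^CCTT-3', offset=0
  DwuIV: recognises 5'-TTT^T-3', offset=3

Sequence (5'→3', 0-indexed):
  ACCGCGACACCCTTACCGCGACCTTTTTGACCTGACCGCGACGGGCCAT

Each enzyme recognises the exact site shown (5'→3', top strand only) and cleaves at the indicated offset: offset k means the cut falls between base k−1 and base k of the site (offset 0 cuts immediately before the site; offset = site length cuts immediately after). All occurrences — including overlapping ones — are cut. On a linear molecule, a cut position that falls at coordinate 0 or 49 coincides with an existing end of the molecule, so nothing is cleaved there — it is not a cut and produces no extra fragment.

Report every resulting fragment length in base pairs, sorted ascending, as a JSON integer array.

[1,2,3,5,5,6,6,8,13]

Scan for sites:
  HnxII (TAGCA, off=1): no sites
  ZebI CCGCGAC/1: at [1, 15, 35] ⇒ [2, 16, 36]
  OquI ACCTGA/1: at [29] ⇒ [30]
  GruII CCTT/0: at [10, 21] ⇒ [10, 21]
  DwuIV TTTT/3: at [23, 24] ⇒ [26, 27]

All cut coordinates (distinct, sorted): [2, 10, 16, 21, 26, 27, 30, 36]

Fragments:
  [0,2): 2 bp
  [2,10): 8 bp
  [10,16): 6 bp
  [16,21): 5 bp
  [21,26): 5 bp
  [26,27): 1 bp
  [27,30): 3 bp
  [30,36): 6 bp
  [36,49): 13 bp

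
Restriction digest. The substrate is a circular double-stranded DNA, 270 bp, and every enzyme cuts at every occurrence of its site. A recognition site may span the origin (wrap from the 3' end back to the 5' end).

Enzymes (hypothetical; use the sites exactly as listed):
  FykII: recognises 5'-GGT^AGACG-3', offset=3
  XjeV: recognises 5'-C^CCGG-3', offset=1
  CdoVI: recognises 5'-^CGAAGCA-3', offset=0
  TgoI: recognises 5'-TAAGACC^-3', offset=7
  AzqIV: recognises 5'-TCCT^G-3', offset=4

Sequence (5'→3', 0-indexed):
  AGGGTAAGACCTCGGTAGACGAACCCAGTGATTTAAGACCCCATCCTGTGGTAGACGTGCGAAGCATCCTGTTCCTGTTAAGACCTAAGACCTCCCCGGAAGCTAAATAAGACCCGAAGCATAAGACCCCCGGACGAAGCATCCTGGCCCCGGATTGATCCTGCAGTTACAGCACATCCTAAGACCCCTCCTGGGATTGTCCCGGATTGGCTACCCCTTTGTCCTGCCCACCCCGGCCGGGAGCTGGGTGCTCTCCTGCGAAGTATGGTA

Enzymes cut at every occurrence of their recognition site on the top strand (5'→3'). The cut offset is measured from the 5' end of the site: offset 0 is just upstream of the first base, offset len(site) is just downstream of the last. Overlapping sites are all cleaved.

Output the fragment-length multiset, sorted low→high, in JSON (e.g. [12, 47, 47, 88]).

Per-enzyme occurrences:
  FykII GGTAGACG/3: at [13, 49] ⇒ [16, 52]
  XjeV CCCGG/1: at [94, 128, 148, 200, 231] ⇒ [95, 129, 149, 201, 232]
  CdoVI CGAAGCA/0: at [59, 114, 134] ⇒ [59, 114, 134]
  TgoI TAAGACC/7: at [4, 33, 78, 85, 107, 121, 179] ⇒ [11, 40, 85, 92, 114, 128, 186]
  AzqIV TCCTG/4: at [43, 66, 72, 141, 158, 188, 221, 253] ⇒ [47, 70, 76, 145, 162, 192, 225, 257]

All cut coordinates (distinct, sorted): [11, 16, 40, 47, 52, 59, 70, 76, 85, 92, 95, 114, 128, 129, 134, 145, 149, 162, 186, 192, 201, 225, 232, 257]

Fragment lengths:
  11→16: 5 bp
  16→40: 24 bp
  40→47: 7 bp
  47→52: 5 bp
  52→59: 7 bp
  59→70: 11 bp
  70→76: 6 bp
  76→85: 9 bp
  85→92: 7 bp
  92→95: 3 bp
  95→114: 19 bp
  114→128: 14 bp
  128→129: 1 bp
  129→134: 5 bp
  134→145: 11 bp
  145→149: 4 bp
  149→162: 13 bp
  162→186: 24 bp
  186→192: 6 bp
  192→201: 9 bp
  201→225: 24 bp
  225→232: 7 bp
  232→257: 25 bp
  257→11 (wrap): 270-257+11 = 24 bp

[1,3,4,5,5,5,6,6,7,7,7,7,9,9,11,11,13,14,19,24,24,24,24,25]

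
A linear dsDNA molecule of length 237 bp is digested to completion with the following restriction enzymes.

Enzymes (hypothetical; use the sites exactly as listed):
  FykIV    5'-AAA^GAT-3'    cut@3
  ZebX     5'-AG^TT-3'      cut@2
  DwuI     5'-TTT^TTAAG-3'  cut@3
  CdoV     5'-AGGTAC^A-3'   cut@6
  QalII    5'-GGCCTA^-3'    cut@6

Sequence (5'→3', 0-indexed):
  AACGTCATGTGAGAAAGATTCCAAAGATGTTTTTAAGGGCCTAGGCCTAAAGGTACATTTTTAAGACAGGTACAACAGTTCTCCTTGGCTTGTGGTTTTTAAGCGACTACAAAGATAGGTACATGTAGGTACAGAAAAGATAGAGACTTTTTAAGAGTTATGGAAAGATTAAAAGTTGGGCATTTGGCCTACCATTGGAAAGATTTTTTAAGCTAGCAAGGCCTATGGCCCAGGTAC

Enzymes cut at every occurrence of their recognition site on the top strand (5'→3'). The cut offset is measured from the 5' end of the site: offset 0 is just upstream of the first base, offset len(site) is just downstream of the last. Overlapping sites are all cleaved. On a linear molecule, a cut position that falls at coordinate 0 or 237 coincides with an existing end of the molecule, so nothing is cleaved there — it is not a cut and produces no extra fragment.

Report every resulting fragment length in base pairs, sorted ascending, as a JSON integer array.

Site scan:
  FykIV (AAAGAT, off=3): starts [13, 22, 110, 135, 163, 198] → cuts [16, 25, 113, 138, 166, 201]
  ZebX (AGTT, off=2): starts [76, 155, 173] → cuts [78, 157, 175]
  DwuI (TTTTTAAG, off=3): starts [29, 57, 95, 147, 204] → cuts [32, 60, 98, 150, 207]
  CdoV (AGGTACA, off=6): starts [50, 67, 116, 126] → cuts [56, 73, 122, 132]
  QalII (GGCCTA, off=6): starts [37, 43, 185, 219] → cuts [43, 49, 191, 225]

Pooled cuts: [16, 25, 32, 43, 49, 56, 60, 73, 78, 98, 113, 122, 132, 138, 150, 157, 166, 175, 191, 201, 207, 225]

Fragments:
  [0,16): 16 bp
  [16,25): 9 bp
  [25,32): 7 bp
  [32,43): 11 bp
  [43,49): 6 bp
  [49,56): 7 bp
  [56,60): 4 bp
  [60,73): 13 bp
  [73,78): 5 bp
  [78,98): 20 bp
  [98,113): 15 bp
  [113,122): 9 bp
  [122,132): 10 bp
  [132,138): 6 bp
  [138,150): 12 bp
  [150,157): 7 bp
  [157,166): 9 bp
  [166,175): 9 bp
  [175,191): 16 bp
  [191,201): 10 bp
  [201,207): 6 bp
  [207,225): 18 bp
  [225,237): 12 bp

[4,5,6,6,6,7,7,7,9,9,9,9,10,10,11,12,12,13,15,16,16,18,20]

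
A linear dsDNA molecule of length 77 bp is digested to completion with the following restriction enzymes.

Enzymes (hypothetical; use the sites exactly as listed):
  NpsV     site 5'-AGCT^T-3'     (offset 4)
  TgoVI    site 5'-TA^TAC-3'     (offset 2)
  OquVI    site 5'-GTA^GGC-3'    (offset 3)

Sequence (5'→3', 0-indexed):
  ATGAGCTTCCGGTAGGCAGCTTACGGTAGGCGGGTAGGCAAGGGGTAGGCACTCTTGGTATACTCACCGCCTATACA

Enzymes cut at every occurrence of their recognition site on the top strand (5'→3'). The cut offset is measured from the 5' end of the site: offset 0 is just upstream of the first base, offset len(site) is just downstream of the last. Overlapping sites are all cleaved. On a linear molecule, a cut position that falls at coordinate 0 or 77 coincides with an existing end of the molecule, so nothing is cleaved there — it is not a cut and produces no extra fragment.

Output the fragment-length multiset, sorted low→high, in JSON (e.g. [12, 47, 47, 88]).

Site scan:
  NpsV AGCTT/4: at [3, 17] ⇒ [7, 21]
  TgoVI TATAC/2: at [58, 71] ⇒ [60, 73]
  OquVI GTAGGC/3: at [11, 25, 33, 44] ⇒ [14, 28, 36, 47]

All cut coordinates (distinct, sorted): [7, 14, 21, 28, 36, 47, 60, 73]

Fragments:
  [0,7): 7 bp
  [7,14): 7 bp
  [14,21): 7 bp
  [21,28): 7 bp
  [28,36): 8 bp
  [36,47): 11 bp
  [47,60): 13 bp
  [60,73): 13 bp
  [73,77): 4 bp

[4,7,7,7,7,8,11,13,13]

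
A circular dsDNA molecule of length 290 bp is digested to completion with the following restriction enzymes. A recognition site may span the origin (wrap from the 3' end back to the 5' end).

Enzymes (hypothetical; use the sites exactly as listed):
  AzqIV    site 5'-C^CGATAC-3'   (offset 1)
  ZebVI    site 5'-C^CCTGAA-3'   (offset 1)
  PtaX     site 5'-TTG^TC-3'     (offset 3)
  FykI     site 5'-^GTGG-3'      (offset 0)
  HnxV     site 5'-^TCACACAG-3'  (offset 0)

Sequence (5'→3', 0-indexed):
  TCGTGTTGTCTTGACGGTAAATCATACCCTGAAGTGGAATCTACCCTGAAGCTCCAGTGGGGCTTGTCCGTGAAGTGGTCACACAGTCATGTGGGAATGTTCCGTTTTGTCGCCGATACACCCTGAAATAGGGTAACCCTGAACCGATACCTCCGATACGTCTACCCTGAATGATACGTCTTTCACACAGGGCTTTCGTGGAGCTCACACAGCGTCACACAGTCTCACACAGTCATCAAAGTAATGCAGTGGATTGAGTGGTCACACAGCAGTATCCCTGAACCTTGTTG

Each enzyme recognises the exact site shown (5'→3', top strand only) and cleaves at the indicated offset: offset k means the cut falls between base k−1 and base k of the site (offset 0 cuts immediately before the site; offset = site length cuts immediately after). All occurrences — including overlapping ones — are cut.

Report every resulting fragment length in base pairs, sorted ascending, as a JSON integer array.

[4,4,4,6,7,7,8,8,8,9,9,10,10,10,11,12,12,12,14,15,15,16,17,19,19,24]

Site scan:
  AzqIV CCGATAC/1: at [112, 143, 152] ⇒ [113, 144, 153]
  ZebVI CCCTGAA/1: at [26, 43, 120, 136, 164, 275] ⇒ [27, 44, 121, 137, 165, 276]
  PtaX TTGTC/3: at [5, 63, 106, 287] ⇒ [0, 8, 66, 109]
  FykI GTGG/0: at [33, 56, 74, 90, 197, 248, 257] ⇒ [33, 56, 74, 90, 197, 248, 257]
  HnxV TCACACAG/0: at [78, 182, 204, 214, 224, 261] ⇒ [78, 182, 204, 214, 224, 261]

All cut coordinates (distinct, sorted): [0, 8, 27, 33, 44, 56, 66, 74, 78, 90, 109, 113, 121, 137, 144, 153, 165, 182, 197, 204, 214, 224, 248, 257, 261, 276]

Fragments:
  0→8: 8 bp
  8→27: 19 bp
  27→33: 6 bp
  33→44: 11 bp
  44→56: 12 bp
  56→66: 10 bp
  66→74: 8 bp
  74→78: 4 bp
  78→90: 12 bp
  90→109: 19 bp
  109→113: 4 bp
  113→121: 8 bp
  121→137: 16 bp
  137→144: 7 bp
  144→153: 9 bp
  153→165: 12 bp
  165→182: 17 bp
  182→197: 15 bp
  197→204: 7 bp
  204→214: 10 bp
  214→224: 10 bp
  224→248: 24 bp
  248→257: 9 bp
  257→261: 4 bp
  261→276: 15 bp
  276→0 (wrap): 290-276+0 = 14 bp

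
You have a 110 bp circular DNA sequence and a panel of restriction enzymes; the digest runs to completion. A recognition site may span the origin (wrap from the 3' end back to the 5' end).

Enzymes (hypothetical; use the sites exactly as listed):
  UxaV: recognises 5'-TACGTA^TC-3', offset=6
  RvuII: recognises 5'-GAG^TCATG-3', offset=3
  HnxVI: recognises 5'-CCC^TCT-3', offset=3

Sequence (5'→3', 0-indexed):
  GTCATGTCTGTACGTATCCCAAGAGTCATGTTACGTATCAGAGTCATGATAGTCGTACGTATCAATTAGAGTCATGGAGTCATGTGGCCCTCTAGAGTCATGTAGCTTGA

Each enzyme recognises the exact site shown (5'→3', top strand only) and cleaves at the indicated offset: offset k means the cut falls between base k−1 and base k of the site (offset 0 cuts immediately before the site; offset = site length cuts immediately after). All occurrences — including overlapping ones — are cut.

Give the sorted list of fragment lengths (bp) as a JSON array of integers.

[6,7,8,9,10,11,12,14,15,18]

Per-enzyme occurrences:
  UxaV TACGTATC/6: at [10, 31, 55] ⇒ [16, 37, 61]
  RvuII GAGTCATG/3: at [22, 40, 68, 76, 94, 108] ⇒ [1, 25, 43, 71, 79, 97]
  HnxVI CCCTCT/3: at [87] ⇒ [90]

All cut coordinates (distinct, sorted): [1, 16, 25, 37, 43, 61, 71, 79, 90, 97]

Fragment lengths:
  1→16: 15 bp
  16→25: 9 bp
  25→37: 12 bp
  37→43: 6 bp
  43→61: 18 bp
  61→71: 10 bp
  71→79: 8 bp
  79→90: 11 bp
  90→97: 7 bp
  97→1 (wrap): 110-97+1 = 14 bp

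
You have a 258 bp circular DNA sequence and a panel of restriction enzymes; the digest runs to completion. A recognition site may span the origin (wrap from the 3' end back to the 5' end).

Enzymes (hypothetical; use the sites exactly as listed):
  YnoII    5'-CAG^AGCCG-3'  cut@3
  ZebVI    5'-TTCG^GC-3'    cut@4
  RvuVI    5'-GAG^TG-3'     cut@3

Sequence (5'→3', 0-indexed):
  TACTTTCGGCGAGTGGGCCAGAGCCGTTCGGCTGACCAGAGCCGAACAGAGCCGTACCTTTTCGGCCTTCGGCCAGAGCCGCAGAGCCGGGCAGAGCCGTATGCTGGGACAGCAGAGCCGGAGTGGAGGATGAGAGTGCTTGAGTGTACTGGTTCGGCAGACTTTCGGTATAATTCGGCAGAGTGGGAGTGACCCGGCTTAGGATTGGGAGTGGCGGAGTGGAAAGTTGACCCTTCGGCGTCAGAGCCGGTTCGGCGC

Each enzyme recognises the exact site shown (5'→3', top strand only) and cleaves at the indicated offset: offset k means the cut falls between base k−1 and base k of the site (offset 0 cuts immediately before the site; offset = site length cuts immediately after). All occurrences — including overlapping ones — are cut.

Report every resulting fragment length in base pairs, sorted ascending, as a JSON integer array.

[5,5,6,6,7,7,8,8,8,8,8,9,9,10,10,10,12,12,13,15,18,21,21,22]

Site scan:
  YnoII CAGAGCCG/3: at [18, 36, 46, 73, 81, 91, 112, 241] ⇒ [21, 39, 49, 76, 84, 94, 115, 244]
  ZebVI TTCGGC/4: at [4, 26, 60, 67, 152, 173, 233, 250] ⇒ [8, 30, 64, 71, 156, 177, 237, 254]
  RvuVI GAGTG/3: at [10, 120, 133, 141, 180, 186, 208, 216] ⇒ [13, 123, 136, 144, 183, 189, 211, 219]

All cut coordinates (distinct, sorted): [8, 13, 21, 30, 39, 49, 64, 71, 76, 84, 94, 115, 123, 136, 144, 156, 177, 183, 189, 211, 219, 237, 244, 254]

Fragments:
  8→13: 5 bp
  13→21: 8 bp
  21→30: 9 bp
  30→39: 9 bp
  39→49: 10 bp
  49→64: 15 bp
  64→71: 7 bp
  71→76: 5 bp
  76→84: 8 bp
  84→94: 10 bp
  94→115: 21 bp
  115→123: 8 bp
  123→136: 13 bp
  136→144: 8 bp
  144→156: 12 bp
  156→177: 21 bp
  177→183: 6 bp
  183→189: 6 bp
  189→211: 22 bp
  211→219: 8 bp
  219→237: 18 bp
  237→244: 7 bp
  244→254: 10 bp
  254→8 (wrap): 258-254+8 = 12 bp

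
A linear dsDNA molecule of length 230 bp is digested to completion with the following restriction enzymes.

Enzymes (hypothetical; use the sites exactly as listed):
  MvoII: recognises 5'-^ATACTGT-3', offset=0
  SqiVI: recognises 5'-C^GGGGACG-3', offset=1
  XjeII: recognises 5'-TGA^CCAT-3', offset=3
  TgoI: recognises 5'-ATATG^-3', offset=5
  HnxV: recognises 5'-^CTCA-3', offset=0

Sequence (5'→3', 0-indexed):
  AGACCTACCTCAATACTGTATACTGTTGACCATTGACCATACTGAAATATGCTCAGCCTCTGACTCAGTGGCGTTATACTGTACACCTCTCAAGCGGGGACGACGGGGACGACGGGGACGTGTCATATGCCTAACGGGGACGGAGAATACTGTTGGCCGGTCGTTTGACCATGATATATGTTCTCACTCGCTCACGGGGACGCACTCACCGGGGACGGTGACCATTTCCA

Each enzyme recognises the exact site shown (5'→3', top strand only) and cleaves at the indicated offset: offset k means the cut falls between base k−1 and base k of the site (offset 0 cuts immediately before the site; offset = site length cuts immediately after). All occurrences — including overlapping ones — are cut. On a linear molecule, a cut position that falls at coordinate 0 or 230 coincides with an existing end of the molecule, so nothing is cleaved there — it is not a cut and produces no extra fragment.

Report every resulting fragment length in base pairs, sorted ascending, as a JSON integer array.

[2,4,5,6,6,7,7,7,8,8,9,9,9,9,10,11,11,12,12,12,13,15,16,22]

Per-enzyme occurrences:
  MvoII (ATACTGT, off=0): starts [12, 19, 75, 146] → cuts [12, 19, 75, 146]
  SqiVI (CGGGGACG, off=1): starts [94, 103, 112, 134, 194, 209] → cuts [95, 104, 113, 135, 195, 210]
  XjeII (TGACCAT, off=3): starts [26, 33, 165, 218] → cuts [29, 36, 168, 221]
  TgoI (ATATG, off=5): starts [46, 124, 175] → cuts [51, 129, 180]
  HnxV (CTCA, off=0): starts [8, 51, 63, 88, 182, 190, 204] → cuts [8, 51, 63, 88, 182, 190, 204]

All cut coordinates (distinct, sorted): [8, 12, 19, 29, 36, 51, 63, 75, 88, 95, 104, 113, 129, 135, 146, 168, 180, 182, 190, 195, 204, 210, 221]

Fragments:
  [0,8): 8 bp
  [8,12): 4 bp
  [12,19): 7 bp
  [19,29): 10 bp
  [29,36): 7 bp
  [36,51): 15 bp
  [51,63): 12 bp
  [63,75): 12 bp
  [75,88): 13 bp
  [88,95): 7 bp
  [95,104): 9 bp
  [104,113): 9 bp
  [113,129): 16 bp
  [129,135): 6 bp
  [135,146): 11 bp
  [146,168): 22 bp
  [168,180): 12 bp
  [180,182): 2 bp
  [182,190): 8 bp
  [190,195): 5 bp
  [195,204): 9 bp
  [204,210): 6 bp
  [210,221): 11 bp
  [221,230): 9 bp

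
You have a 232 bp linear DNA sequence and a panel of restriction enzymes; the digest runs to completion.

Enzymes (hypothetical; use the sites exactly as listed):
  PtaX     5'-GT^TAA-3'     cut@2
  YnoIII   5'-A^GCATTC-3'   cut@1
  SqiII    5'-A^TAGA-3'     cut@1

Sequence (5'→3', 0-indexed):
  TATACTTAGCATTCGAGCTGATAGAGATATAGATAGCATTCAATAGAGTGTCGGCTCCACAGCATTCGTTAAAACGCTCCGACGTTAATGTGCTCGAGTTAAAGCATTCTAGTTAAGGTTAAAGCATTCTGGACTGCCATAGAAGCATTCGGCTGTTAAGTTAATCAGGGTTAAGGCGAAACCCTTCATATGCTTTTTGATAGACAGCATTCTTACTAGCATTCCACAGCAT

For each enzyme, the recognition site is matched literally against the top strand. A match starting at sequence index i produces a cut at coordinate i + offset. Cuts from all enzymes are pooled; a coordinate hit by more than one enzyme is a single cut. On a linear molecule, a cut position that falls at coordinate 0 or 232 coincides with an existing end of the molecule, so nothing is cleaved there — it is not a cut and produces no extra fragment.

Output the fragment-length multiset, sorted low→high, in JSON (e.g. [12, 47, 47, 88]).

[4,4,5,5,6,6,6,8,8,8,8,10,10,12,12,13,14,14,16,16,18,29]

Per-enzyme occurrences:
  PtaX GTTAA/2: at [67, 83, 97, 111, 117, 154, 159, 169] ⇒ [69, 85, 99, 113, 119, 156, 161, 171]
  YnoIII AGCATTC/1: at [7, 34, 60, 102, 122, 143, 205, 217] ⇒ [8, 35, 61, 103, 123, 144, 206, 218]
  SqiII ATAGA/1: at [20, 28, 42, 138, 199] ⇒ [21, 29, 43, 139, 200]

Pooled cuts: [8, 21, 29, 35, 43, 61, 69, 85, 99, 103, 113, 119, 123, 139, 144, 156, 161, 171, 200, 206, 218]

Fragment lengths:
  [0,8): 8 bp
  [8,21): 13 bp
  [21,29): 8 bp
  [29,35): 6 bp
  [35,43): 8 bp
  [43,61): 18 bp
  [61,69): 8 bp
  [69,85): 16 bp
  [85,99): 14 bp
  [99,103): 4 bp
  [103,113): 10 bp
  [113,119): 6 bp
  [119,123): 4 bp
  [123,139): 16 bp
  [139,144): 5 bp
  [144,156): 12 bp
  [156,161): 5 bp
  [161,171): 10 bp
  [171,200): 29 bp
  [200,206): 6 bp
  [206,218): 12 bp
  [218,232): 14 bp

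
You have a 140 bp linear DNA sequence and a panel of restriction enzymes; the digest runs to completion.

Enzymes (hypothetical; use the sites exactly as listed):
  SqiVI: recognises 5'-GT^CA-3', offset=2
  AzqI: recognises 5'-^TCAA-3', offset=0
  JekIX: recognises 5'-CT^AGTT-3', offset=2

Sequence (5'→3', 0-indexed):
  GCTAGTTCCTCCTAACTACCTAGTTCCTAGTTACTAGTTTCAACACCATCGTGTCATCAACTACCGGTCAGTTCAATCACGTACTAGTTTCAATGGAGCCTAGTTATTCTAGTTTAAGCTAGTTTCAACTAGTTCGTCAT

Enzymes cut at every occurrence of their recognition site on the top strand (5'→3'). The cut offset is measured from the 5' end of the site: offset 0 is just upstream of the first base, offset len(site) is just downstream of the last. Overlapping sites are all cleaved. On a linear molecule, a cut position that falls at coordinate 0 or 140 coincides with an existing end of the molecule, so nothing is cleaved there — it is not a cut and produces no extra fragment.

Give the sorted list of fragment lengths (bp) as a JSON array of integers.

Per-enzyme occurrences:
  SqiVI GTCA/2: at [52, 66, 135] ⇒ [54, 68, 137]
  AzqI TCAA/0: at [39, 56, 72, 89, 124] ⇒ [39, 56, 72, 89, 124]
  JekIX CTAGTT/2: at [1, 19, 26, 33, 83, 99, 108, 118, 128] ⇒ [3, 21, 28, 35, 85, 101, 110, 120, 130]

All cut coordinates (distinct, sorted): [3, 21, 28, 35, 39, 54, 56, 68, 72, 85, 89, 101, 110, 120, 124, 130, 137]

Fragment lengths:
  [0,3): 3 bp
  [3,21): 18 bp
  [21,28): 7 bp
  [28,35): 7 bp
  [35,39): 4 bp
  [39,54): 15 bp
  [54,56): 2 bp
  [56,68): 12 bp
  [68,72): 4 bp
  [72,85): 13 bp
  [85,89): 4 bp
  [89,101): 12 bp
  [101,110): 9 bp
  [110,120): 10 bp
  [120,124): 4 bp
  [124,130): 6 bp
  [130,137): 7 bp
  [137,140): 3 bp

[2,3,3,4,4,4,4,6,7,7,7,9,10,12,12,13,15,18]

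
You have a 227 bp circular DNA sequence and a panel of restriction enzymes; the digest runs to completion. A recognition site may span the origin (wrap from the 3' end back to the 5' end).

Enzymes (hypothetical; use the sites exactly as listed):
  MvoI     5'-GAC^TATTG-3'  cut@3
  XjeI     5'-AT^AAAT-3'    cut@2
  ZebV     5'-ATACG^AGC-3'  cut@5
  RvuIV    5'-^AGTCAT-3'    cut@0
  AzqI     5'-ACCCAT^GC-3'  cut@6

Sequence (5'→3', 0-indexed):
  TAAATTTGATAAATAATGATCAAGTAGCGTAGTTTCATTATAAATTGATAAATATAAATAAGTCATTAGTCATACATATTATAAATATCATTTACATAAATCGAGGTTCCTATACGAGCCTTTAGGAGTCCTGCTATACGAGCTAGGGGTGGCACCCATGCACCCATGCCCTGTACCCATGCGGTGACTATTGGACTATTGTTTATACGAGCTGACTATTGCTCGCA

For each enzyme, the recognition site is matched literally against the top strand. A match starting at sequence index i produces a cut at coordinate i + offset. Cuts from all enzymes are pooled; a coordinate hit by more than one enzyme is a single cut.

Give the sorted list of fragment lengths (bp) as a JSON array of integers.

[5,6,7,7,8,8,8,8,9,12,13,13,15,15,19,19,24,31]

Site scan:
  MvoI GACTATTG/3: at [185, 193, 213] ⇒ [188, 196, 216]
  XjeI ATAAAT/2: at [8, 39, 47, 53, 80, 95, 226] ⇒ [1, 10, 41, 49, 55, 82, 97]
  ZebV ATACGAGC/5: at [111, 135, 204] ⇒ [116, 140, 209]
  RvuIV AGTCAT/0: at [60, 67] ⇒ [60, 67]
  AzqI ACCCATGC/6: at [153, 161, 174] ⇒ [159, 167, 180]

Pooled cuts: [1, 10, 41, 49, 55, 60, 67, 82, 97, 116, 140, 159, 167, 180, 188, 196, 209, 216]

Fragment lengths:
  1→10: 9 bp
  10→41: 31 bp
  41→49: 8 bp
  49→55: 6 bp
  55→60: 5 bp
  60→67: 7 bp
  67→82: 15 bp
  82→97: 15 bp
  97→116: 19 bp
  116→140: 24 bp
  140→159: 19 bp
  159→167: 8 bp
  167→180: 13 bp
  180→188: 8 bp
  188→196: 8 bp
  196→209: 13 bp
  209→216: 7 bp
  216→1 (wrap): 227-216+1 = 12 bp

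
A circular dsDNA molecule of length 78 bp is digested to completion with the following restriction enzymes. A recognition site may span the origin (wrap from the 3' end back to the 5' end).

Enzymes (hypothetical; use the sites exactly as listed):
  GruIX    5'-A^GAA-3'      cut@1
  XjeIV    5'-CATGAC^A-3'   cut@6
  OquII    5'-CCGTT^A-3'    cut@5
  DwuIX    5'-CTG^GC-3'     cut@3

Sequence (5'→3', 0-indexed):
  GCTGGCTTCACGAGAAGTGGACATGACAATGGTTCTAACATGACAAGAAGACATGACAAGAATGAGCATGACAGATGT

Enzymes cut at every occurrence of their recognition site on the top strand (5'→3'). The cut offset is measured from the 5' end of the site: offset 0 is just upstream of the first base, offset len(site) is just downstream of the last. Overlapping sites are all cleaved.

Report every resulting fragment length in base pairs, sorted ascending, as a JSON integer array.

[2,2,9,10,11,13,14,17]

Per-enzyme occurrences:
  GruIX AGAA/1: at [12, 45, 58] ⇒ [13, 46, 59]
  XjeIV CATGACA/6: at [21, 38, 51, 66] ⇒ [27, 44, 57, 72]
  OquII (CCGTTA, off=5): no sites
  DwuIX CTGGC/3: at [1] ⇒ [4]

Pooled cuts: [4, 13, 27, 44, 46, 57, 59, 72]

Fragments:
  4→13: 9 bp
  13→27: 14 bp
  27→44: 17 bp
  44→46: 2 bp
  46→57: 11 bp
  57→59: 2 bp
  59→72: 13 bp
  72→4 (wrap): 78-72+4 = 10 bp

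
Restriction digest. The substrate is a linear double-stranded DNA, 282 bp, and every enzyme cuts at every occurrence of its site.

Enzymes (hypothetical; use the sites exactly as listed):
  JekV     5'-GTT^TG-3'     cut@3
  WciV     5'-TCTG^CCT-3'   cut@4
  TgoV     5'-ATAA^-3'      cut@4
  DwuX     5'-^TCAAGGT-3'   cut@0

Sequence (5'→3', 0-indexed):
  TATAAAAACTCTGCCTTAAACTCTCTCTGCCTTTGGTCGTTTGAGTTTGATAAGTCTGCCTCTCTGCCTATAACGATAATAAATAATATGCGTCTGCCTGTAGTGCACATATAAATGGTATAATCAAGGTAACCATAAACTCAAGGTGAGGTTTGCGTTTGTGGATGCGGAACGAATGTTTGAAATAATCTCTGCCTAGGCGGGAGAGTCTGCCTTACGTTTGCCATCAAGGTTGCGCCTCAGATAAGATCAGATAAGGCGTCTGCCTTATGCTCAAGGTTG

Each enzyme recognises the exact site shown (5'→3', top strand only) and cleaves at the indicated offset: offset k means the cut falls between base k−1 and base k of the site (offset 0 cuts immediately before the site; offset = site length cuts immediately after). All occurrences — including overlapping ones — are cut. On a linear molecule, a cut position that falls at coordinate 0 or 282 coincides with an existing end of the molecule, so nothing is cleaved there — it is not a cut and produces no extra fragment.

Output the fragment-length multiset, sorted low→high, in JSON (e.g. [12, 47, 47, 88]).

Scan for sites:
  JekV GTTTG/3: at [38, 44, 150, 156, 177, 218] ⇒ [41, 47, 153, 159, 180, 221]
  WciV TCTGCCT/4: at [9, 25, 54, 62, 92, 190, 208, 261] ⇒ [13, 29, 58, 66, 96, 194, 212, 265]
  TgoV ATAA/4: at [1, 49, 69, 75, 78, 82, 110, 119, 134, 184, 243, 253] ⇒ [5, 53, 73, 79, 82, 86, 114, 123, 138, 188, 247, 257]
  DwuX TCAAGGT/0: at [123, 140, 226, 273] ⇒ [123, 140, 226, 273]

All cut coordinates (distinct, sorted): [5, 13, 29, 41, 47, 53, 58, 66, 73, 79, 82, 86, 96, 114, 123, 138, 140, 153, 159, 180, 188, 194, 212, 221, 226, 247, 257, 265, 273]

Fragments:
  [0,5): 5 bp
  [5,13): 8 bp
  [13,29): 16 bp
  [29,41): 12 bp
  [41,47): 6 bp
  [47,53): 6 bp
  [53,58): 5 bp
  [58,66): 8 bp
  [66,73): 7 bp
  [73,79): 6 bp
  [79,82): 3 bp
  [82,86): 4 bp
  [86,96): 10 bp
  [96,114): 18 bp
  [114,123): 9 bp
  [123,138): 15 bp
  [138,140): 2 bp
  [140,153): 13 bp
  [153,159): 6 bp
  [159,180): 21 bp
  [180,188): 8 bp
  [188,194): 6 bp
  [194,212): 18 bp
  [212,221): 9 bp
  [221,226): 5 bp
  [226,247): 21 bp
  [247,257): 10 bp
  [257,265): 8 bp
  [265,273): 8 bp
  [273,282): 9 bp

[2,3,4,5,5,5,6,6,6,6,6,7,8,8,8,8,8,9,9,9,10,10,12,13,15,16,18,18,21,21]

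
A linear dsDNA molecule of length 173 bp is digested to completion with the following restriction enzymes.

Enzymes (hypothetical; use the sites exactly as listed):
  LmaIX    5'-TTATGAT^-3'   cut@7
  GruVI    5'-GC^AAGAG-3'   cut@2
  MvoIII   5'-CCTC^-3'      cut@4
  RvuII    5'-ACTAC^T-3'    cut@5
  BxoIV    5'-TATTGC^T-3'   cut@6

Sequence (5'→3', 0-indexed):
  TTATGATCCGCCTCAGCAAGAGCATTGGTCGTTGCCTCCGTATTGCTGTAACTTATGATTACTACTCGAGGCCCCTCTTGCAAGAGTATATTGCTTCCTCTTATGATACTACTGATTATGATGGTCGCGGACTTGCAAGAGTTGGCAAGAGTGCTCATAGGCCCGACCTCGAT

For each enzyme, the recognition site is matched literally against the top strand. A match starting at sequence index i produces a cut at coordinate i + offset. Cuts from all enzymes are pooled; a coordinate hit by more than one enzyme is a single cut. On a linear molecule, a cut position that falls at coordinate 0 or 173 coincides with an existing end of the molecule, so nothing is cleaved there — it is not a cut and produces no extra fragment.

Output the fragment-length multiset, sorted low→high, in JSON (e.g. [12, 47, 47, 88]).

Site scan:
  LmaIX (TTATGAT, off=7): starts [0, 52, 100, 115] → cuts [7, 59, 107, 122]
  GruVI (GCAAGAG, off=2): starts [15, 79, 134, 144] → cuts [17, 81, 136, 146]
  MvoIII (CCTC, off=4): starts [10, 34, 73, 96, 166] → cuts [14, 38, 77, 100, 170]
  RvuII (ACTACT, off=5): starts [60, 107] → cuts [65, 112]
  BxoIV (TATTGCT, off=6): starts [40, 88] → cuts [46, 94]

Pooled cuts: [7, 14, 17, 38, 46, 59, 65, 77, 81, 94, 100, 107, 112, 122, 136, 146, 170]

Fragment lengths:
  [0,7): 7 bp
  [7,14): 7 bp
  [14,17): 3 bp
  [17,38): 21 bp
  [38,46): 8 bp
  [46,59): 13 bp
  [59,65): 6 bp
  [65,77): 12 bp
  [77,81): 4 bp
  [81,94): 13 bp
  [94,100): 6 bp
  [100,107): 7 bp
  [107,112): 5 bp
  [112,122): 10 bp
  [122,136): 14 bp
  [136,146): 10 bp
  [146,170): 24 bp
  [170,173): 3 bp

[3,3,4,5,6,6,7,7,7,8,10,10,12,13,13,14,21,24]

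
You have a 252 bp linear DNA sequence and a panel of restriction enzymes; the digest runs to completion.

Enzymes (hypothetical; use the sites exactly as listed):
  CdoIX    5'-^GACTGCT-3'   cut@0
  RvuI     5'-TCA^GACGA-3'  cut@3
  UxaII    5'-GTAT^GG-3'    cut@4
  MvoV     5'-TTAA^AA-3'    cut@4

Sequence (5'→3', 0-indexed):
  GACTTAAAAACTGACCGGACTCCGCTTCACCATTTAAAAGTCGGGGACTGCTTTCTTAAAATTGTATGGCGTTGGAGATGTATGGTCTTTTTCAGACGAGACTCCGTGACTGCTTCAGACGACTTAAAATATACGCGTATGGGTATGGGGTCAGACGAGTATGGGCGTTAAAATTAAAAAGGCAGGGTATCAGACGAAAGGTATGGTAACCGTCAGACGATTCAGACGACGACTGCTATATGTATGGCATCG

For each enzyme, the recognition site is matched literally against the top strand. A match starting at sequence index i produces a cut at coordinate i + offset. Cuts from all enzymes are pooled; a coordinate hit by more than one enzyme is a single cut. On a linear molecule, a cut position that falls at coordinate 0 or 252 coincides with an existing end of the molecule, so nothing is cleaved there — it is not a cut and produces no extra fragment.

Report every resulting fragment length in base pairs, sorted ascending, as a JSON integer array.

[6,6,6,7,7,7,8,8,9,9,9,10,10,11,11,12,13,13,14,15,15,16,30]

Per-enzyme occurrences:
  CdoIX (GACTGCT, off=0): starts [45, 107, 230] → cuts [45, 107, 230]
  RvuI (TCAGACGA, off=3): starts [91, 114, 150, 189, 212, 221] → cuts [94, 117, 153, 192, 215, 224]
  UxaII (GTATGG, off=4): starts [63, 79, 136, 142, 158, 200, 241] → cuts [67, 83, 140, 146, 162, 204, 245]
  MvoV (TTAAAA, off=4): starts [3, 33, 55, 123, 167, 173] → cuts [7, 37, 59, 127, 171, 177]

Pooled cuts: [7, 37, 45, 59, 67, 83, 94, 107, 117, 127, 140, 146, 153, 162, 171, 177, 192, 204, 215, 224, 230, 245]

Fragments:
  [0,7): 7 bp
  [7,37): 30 bp
  [37,45): 8 bp
  [45,59): 14 bp
  [59,67): 8 bp
  [67,83): 16 bp
  [83,94): 11 bp
  [94,107): 13 bp
  [107,117): 10 bp
  [117,127): 10 bp
  [127,140): 13 bp
  [140,146): 6 bp
  [146,153): 7 bp
  [153,162): 9 bp
  [162,171): 9 bp
  [171,177): 6 bp
  [177,192): 15 bp
  [192,204): 12 bp
  [204,215): 11 bp
  [215,224): 9 bp
  [224,230): 6 bp
  [230,245): 15 bp
  [245,252): 7 bp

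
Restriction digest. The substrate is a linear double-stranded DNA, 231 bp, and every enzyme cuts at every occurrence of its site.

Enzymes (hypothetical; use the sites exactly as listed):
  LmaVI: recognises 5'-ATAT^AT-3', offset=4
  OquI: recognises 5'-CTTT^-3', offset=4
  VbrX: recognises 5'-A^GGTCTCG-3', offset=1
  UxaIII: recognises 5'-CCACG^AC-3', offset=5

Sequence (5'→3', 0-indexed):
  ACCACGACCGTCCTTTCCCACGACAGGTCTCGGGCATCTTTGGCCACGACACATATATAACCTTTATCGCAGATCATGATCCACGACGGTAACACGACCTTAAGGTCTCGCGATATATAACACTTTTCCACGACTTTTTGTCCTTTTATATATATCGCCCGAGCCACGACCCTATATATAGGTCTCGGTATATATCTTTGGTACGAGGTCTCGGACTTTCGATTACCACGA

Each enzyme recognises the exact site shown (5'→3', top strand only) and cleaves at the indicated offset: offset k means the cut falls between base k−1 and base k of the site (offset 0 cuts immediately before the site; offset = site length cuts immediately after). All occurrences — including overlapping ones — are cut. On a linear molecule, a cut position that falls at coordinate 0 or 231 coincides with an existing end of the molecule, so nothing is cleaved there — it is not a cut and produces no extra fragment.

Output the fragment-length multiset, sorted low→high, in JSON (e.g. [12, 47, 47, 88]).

Scan for sites:
  LmaVI (ATATAT, off=4): starts [52, 112, 147, 149, 173, 189] → cuts [56, 116, 151, 153, 177, 193]
  OquI (CTTT, off=4): starts [12, 37, 61, 122, 133, 142, 195, 215] → cuts [16, 41, 65, 126, 137, 146, 199, 219]
  VbrX (AGGTCTCG, off=1): starts [24, 102, 179, 205] → cuts [25, 103, 180, 206]
  UxaIII (CCACGAC, off=5): starts [1, 17, 43, 80, 127, 163] → cuts [6, 22, 48, 85, 132, 168]

Pooled cuts: [6, 16, 22, 25, 41, 48, 56, 65, 85, 103, 116, 126, 132, 137, 146, 151, 153, 168, 177, 180, 193, 199, 206, 219]

Fragments:
  [0,6): 6 bp
  [6,16): 10 bp
  [16,22): 6 bp
  [22,25): 3 bp
  [25,41): 16 bp
  [41,48): 7 bp
  [48,56): 8 bp
  [56,65): 9 bp
  [65,85): 20 bp
  [85,103): 18 bp
  [103,116): 13 bp
  [116,126): 10 bp
  [126,132): 6 bp
  [132,137): 5 bp
  [137,146): 9 bp
  [146,151): 5 bp
  [151,153): 2 bp
  [153,168): 15 bp
  [168,177): 9 bp
  [177,180): 3 bp
  [180,193): 13 bp
  [193,199): 6 bp
  [199,206): 7 bp
  [206,219): 13 bp
  [219,231): 12 bp

[2,3,3,5,5,6,6,6,6,7,7,8,9,9,9,10,10,12,13,13,13,15,16,18,20]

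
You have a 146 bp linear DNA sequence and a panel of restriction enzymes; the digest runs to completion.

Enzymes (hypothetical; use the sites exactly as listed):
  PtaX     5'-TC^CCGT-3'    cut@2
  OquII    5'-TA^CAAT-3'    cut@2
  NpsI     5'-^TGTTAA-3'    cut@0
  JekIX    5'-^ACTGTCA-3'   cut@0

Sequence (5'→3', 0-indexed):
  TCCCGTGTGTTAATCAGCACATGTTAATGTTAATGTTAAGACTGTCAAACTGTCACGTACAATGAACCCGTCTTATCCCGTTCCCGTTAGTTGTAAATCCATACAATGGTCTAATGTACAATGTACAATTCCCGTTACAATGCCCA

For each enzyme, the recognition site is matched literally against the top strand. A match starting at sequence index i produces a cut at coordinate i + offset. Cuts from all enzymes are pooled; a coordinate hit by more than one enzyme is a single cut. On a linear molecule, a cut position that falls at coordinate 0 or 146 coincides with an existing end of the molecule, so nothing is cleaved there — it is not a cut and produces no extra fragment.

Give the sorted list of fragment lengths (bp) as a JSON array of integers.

Site scan:
  PtaX TCCCGT/2: at [0, 75, 81, 129] ⇒ [2, 77, 83, 131]
  OquII TACAAT/2: at [57, 101, 116, 123, 135] ⇒ [59, 103, 118, 125, 137]
  NpsI TGTTAA/0: at [7, 21, 27, 33] ⇒ [7, 21, 27, 33]
  JekIX ACTGTCA/0: at [40, 48] ⇒ [40, 48]

Pooled cuts: [2, 7, 21, 27, 33, 40, 48, 59, 77, 83, 103, 118, 125, 131, 137]

Fragments:
  [0,2): 2 bp
  [2,7): 5 bp
  [7,21): 14 bp
  [21,27): 6 bp
  [27,33): 6 bp
  [33,40): 7 bp
  [40,48): 8 bp
  [48,59): 11 bp
  [59,77): 18 bp
  [77,83): 6 bp
  [83,103): 20 bp
  [103,118): 15 bp
  [118,125): 7 bp
  [125,131): 6 bp
  [131,137): 6 bp
  [137,146): 9 bp

[2,5,6,6,6,6,6,7,7,8,9,11,14,15,18,20]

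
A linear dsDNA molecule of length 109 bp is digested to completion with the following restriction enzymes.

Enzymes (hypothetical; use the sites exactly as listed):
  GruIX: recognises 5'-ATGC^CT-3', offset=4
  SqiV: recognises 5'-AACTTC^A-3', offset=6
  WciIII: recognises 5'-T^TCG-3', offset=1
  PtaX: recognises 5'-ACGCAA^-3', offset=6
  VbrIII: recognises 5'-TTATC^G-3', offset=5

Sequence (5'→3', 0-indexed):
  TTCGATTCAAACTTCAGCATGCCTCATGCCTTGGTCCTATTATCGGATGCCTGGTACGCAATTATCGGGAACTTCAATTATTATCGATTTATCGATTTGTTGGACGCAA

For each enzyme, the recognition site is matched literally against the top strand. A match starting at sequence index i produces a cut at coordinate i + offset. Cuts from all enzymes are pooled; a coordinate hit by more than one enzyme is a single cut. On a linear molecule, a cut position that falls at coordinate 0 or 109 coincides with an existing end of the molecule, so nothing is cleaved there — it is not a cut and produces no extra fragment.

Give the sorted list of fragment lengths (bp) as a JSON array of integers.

[1,5,6,7,7,8,9,10,11,14,15,16]

Scan for sites:
  GruIX (ATGCCT, off=4): starts [18, 25, 46] → cuts [22, 29, 50]
  SqiV (AACTTCA, off=6): starts [9, 69] → cuts [15, 75]
  WciIII (TTCG, off=1): starts [0] → cuts [1]
  PtaX (ACGCAA, off=6): starts [55, 103] → cuts [61] (position 109 is a terminus of the linear molecule — no cut)
  VbrIII (TTATCG, off=5): starts [39, 61, 80, 88] → cuts [44, 66, 85, 93]

All cut coordinates (distinct, sorted): [1, 15, 22, 29, 44, 50, 61, 66, 75, 85, 93]

Fragments:
  [0,1): 1 bp
  [1,15): 14 bp
  [15,22): 7 bp
  [22,29): 7 bp
  [29,44): 15 bp
  [44,50): 6 bp
  [50,61): 11 bp
  [61,66): 5 bp
  [66,75): 9 bp
  [75,85): 10 bp
  [85,93): 8 bp
  [93,109): 16 bp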